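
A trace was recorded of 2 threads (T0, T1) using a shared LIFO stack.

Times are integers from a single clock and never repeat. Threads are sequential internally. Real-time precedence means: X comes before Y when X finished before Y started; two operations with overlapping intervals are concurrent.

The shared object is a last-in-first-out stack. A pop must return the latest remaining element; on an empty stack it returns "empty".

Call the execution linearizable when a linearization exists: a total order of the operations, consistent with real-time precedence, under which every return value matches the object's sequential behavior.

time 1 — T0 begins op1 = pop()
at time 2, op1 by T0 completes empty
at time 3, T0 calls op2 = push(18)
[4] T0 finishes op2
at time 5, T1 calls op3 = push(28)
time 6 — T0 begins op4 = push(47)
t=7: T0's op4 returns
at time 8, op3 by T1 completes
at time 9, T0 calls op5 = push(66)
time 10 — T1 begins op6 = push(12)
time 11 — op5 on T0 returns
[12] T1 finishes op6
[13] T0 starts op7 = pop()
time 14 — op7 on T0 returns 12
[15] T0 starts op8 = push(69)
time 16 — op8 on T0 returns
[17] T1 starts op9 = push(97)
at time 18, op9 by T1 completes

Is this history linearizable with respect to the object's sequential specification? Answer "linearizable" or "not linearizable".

witness order: op1, op2, op3, op4, op5, op6, op7, op8, op9
after step 1 (op1 pop() → empty): stack <>
after step 2 (op2 push(18)): stack <18>
after step 3 (op3 push(28)): stack <18,28>
after step 4 (op4 push(47)): stack <18,28,47>
after step 5 (op5 push(66)): stack <18,28,47,66>
after step 6 (op6 push(12)): stack <18,28,47,66,12>
after step 7 (op7 pop() → 12): stack <18,28,47,66>
after step 8 (op8 push(69)): stack <18,28,47,66,69>
after step 9 (op9 push(97)): stack <18,28,47,66,69,97>

linearizable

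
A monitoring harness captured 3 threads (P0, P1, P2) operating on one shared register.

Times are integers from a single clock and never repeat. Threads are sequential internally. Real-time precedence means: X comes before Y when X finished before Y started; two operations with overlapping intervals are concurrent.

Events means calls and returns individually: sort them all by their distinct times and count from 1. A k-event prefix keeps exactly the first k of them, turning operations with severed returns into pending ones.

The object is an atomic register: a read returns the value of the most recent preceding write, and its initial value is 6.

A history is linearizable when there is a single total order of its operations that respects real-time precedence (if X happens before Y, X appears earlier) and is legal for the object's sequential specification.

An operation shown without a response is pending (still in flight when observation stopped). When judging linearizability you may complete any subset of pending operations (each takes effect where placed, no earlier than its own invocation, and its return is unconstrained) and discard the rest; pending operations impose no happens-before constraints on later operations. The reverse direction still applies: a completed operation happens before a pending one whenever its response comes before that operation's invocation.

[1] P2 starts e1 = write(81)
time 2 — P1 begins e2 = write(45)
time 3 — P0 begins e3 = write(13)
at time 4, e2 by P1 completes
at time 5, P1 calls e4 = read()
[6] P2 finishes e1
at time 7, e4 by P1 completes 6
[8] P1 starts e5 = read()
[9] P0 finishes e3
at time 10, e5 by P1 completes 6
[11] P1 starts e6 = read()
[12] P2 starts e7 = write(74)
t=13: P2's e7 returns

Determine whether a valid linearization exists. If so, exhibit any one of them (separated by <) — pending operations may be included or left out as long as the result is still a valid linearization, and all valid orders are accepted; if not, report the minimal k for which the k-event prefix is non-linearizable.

events 1..6 are fine; event 7 — the response of e4 at time 7 — makes the prefix non-linearizable
checked exhaustively: 3 real-time-consistent orders of 3 completed operations, zero legal register replays
including or dropping the 1 pending operation (e3) in any combination fails
sample order e1, e2, e4 (pending dropped) stalls at step 3 — e4 read() → 6 has no legal effect
sample order e2, e1, e4 (pending dropped) stalls at step 3 — e4 read() → 6 has no legal effect

not linearizable — minimal violating prefix: 7 events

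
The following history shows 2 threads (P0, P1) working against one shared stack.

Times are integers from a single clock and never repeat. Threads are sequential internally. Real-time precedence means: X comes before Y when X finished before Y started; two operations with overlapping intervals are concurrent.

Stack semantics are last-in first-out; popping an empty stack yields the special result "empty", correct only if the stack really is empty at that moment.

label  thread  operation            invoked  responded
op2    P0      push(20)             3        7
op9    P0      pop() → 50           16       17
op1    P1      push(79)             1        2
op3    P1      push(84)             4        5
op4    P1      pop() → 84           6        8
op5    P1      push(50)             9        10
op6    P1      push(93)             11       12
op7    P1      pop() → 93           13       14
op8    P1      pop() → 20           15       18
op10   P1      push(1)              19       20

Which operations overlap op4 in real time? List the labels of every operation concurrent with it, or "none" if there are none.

op2

overlap test against op4 [6,8]: concurrent iff the interval meets 6..8
op1 [1,2]: before
op2 [3,7]: concurrent
op3 [4,5]: before
op5 [9,10]: after
op6 [11,12]: after
op7 [13,14]: after
op8 [15,18]: after
op9 [16,17]: after
op10 [19,20]: after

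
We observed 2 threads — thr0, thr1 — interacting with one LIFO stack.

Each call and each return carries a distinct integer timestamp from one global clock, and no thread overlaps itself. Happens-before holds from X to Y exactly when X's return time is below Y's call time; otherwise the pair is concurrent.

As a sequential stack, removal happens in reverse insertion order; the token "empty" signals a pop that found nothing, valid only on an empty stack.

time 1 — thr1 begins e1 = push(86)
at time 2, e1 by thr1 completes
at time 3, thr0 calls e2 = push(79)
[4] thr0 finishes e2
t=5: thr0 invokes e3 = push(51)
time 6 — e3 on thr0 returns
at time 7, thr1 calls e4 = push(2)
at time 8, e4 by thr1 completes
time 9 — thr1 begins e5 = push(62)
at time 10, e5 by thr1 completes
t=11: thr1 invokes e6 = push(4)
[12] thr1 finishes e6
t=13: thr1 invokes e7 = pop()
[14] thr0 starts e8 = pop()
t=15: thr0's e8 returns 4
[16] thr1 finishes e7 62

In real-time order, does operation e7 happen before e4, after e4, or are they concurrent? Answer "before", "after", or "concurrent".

e7 spans [13,16], e4 spans [7,8]
resp(e4)=8 < inv(e7)=13

after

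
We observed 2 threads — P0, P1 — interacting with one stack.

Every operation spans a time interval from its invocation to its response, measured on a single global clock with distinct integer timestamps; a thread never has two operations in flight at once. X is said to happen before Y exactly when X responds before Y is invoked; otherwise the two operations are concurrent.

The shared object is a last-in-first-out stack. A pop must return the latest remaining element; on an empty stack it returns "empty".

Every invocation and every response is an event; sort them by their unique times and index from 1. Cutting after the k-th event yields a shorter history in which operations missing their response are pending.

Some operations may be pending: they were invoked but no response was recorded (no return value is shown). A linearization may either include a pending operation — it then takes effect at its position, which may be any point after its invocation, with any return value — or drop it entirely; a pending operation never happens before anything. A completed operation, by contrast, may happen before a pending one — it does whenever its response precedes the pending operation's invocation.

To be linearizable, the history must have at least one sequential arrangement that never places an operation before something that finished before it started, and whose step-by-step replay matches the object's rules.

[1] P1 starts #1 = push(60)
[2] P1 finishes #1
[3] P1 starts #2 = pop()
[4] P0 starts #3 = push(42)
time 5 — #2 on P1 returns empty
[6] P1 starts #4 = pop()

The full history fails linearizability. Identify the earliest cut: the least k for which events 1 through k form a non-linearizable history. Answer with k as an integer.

events 1..4 are linearizable, e.g. via #1:
step 1: #1 push(60) — stack <60>
once event 5 joins (#2's response, time 5), exhaustive search finds no witness
include/drop combinations of the 1 pending operation (#3) were all tried; none helps
one such order, #1, #2 (pending dropped), breaks at step 2 where #2 pop() → empty is illegal

5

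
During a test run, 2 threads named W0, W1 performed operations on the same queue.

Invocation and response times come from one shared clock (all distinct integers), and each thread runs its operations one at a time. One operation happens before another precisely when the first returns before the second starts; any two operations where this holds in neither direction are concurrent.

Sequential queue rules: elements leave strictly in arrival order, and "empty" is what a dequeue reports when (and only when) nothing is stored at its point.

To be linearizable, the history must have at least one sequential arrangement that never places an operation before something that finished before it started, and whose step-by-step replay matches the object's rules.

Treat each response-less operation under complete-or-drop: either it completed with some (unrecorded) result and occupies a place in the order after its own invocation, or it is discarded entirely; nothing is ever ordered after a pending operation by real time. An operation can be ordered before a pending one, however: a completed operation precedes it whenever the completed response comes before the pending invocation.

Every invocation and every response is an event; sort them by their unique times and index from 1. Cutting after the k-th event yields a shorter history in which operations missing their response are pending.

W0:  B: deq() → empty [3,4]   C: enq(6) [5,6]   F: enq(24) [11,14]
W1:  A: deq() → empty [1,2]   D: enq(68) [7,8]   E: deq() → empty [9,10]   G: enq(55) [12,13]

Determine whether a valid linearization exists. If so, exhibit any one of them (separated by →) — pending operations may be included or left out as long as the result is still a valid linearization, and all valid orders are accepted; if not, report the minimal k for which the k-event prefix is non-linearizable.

through event 9 a valid linearization exists; event 10 (E responding at time 10) ends that
the sole real-time-consistent order of 5 completed operations fails the queue replay
for example A, B, C, D, E fails at step 5: E deq() → empty is not legal there

not linearizable — minimal violating prefix: 10 events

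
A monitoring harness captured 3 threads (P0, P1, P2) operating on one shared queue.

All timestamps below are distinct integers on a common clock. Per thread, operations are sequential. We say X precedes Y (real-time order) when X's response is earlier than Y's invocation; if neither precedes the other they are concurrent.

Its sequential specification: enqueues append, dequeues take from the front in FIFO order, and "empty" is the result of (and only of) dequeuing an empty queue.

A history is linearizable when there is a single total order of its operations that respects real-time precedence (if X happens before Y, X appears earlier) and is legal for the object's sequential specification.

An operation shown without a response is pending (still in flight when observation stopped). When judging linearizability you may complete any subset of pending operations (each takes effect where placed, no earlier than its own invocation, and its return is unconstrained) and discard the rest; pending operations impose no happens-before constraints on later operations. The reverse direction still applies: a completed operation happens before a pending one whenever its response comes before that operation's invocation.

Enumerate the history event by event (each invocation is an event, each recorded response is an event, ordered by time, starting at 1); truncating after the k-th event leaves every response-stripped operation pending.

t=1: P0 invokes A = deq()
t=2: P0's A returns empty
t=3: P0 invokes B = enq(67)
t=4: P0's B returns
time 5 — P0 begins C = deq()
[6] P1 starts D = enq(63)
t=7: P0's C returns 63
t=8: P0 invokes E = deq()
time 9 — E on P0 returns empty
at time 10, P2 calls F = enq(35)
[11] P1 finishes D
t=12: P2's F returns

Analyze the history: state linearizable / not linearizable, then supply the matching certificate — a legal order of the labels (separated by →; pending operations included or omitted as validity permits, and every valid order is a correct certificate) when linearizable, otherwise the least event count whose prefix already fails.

already the first 7 events (up to C's response at time 7) admit no linearization; the first 6 still do
exhaustive check: the 3 completed queue ops admit one real-time order; illegal
including or dropping the 1 pending operation (D) in any combination fails
e.g. A, B, C (pending dropped): illegal at step 3, since C deq() → 63 cannot apply there

not linearizable — minimal violating prefix: 7 events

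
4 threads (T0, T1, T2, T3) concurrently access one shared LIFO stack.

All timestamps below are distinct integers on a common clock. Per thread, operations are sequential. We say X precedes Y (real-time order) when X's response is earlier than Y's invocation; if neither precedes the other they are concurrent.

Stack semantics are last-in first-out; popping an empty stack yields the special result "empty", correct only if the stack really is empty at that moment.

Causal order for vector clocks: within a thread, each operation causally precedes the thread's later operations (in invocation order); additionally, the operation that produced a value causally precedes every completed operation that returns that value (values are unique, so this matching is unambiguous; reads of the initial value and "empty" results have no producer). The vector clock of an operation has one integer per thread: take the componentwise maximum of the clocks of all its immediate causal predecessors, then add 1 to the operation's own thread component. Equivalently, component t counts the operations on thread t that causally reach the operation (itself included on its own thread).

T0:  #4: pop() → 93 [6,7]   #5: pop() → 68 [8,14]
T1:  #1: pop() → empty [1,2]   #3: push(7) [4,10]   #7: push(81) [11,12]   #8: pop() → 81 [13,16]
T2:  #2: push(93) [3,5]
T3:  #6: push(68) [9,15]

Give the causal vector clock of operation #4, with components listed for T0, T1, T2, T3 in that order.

root op #6, invoked 9: fresh clock plus T3's own tick → (0, 0, 0, 1)
root op #2, invoked 3: fresh clock plus T2's own tick → (0, 0, 1, 0)
root op #1, invoked 1: fresh clock plus T1's own tick → (0, 1, 0, 0)
#3, invoked 4, takes VC(#1)=(0, 1, 0, 0) under max, adds 1 for T1 → (0, 2, 0, 0)
#4, invoked 6, takes VC(#2)=(0, 0, 1, 0) under max, adds 1 for T0 → (1, 0, 1, 0)
#7, invoked 11, takes VC(#3)=(0, 2, 0, 0) under max, adds 1 for T1 → (0, 3, 0, 0)
#8, invoked 13, takes VC(#7)=(0, 3, 0, 0) under max, adds 1 for T1 → (0, 4, 0, 0)
#5, invoked 8, takes VC(#4)=(1, 0, 1, 0), VC(#6)=(0, 0, 0, 1) under max, adds 1 for T0 → (2, 0, 1, 1)
target: VC(#4) = (1, 0, 1, 0)

(1, 0, 1, 0)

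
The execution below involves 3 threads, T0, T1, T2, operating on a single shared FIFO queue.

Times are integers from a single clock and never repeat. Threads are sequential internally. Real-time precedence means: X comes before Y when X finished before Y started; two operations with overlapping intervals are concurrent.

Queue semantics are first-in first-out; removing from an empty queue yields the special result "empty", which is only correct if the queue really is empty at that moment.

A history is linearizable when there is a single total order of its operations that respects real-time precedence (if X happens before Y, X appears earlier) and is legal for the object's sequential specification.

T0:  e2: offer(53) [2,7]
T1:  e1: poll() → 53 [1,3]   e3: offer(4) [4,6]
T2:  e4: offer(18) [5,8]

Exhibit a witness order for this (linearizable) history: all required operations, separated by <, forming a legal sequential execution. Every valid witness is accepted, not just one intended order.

e2 < e1 < e3 < e4

step 1: e2 offer(53) — queue <53>
step 2: e1 poll() → 53 — queue <>
step 3: e3 offer(4) — queue <4>
step 4: e4 offer(18) — queue <4,18>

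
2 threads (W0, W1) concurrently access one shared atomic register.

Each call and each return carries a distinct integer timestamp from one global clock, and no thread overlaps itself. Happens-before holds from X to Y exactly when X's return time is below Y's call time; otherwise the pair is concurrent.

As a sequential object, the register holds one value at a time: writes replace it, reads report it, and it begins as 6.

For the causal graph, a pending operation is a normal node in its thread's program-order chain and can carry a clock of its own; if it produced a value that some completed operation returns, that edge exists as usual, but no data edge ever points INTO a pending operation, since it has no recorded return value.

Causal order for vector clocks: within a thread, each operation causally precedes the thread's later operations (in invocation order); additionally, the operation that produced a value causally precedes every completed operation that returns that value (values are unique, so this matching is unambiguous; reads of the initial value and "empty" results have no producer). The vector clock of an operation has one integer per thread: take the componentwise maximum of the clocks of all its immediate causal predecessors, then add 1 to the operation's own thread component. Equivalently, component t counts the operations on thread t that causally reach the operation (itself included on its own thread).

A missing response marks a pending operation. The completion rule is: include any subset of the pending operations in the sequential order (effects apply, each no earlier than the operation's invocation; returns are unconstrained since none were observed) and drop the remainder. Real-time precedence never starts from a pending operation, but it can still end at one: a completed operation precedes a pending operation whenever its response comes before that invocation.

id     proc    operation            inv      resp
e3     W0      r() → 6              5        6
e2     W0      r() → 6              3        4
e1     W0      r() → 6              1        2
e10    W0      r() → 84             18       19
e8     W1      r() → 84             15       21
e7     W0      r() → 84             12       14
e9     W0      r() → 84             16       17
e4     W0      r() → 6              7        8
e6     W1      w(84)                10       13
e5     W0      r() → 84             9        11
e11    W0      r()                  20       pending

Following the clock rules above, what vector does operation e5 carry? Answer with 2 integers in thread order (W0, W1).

VC(e6, invoked at 10): no causal predecessors; +1 on W1 → (0, 1)
VC(e1, invoked at 1): no causal predecessors; +1 on W0 → (1, 0)
merge at e8 (invoked 15): VC(e6)=(0, 1), own-thread bump on W1 → (0, 2)
merge at e2 (invoked 3): VC(e1)=(1, 0), own-thread bump on W0 → (2, 0)
merge at e3 (invoked 5): VC(e2)=(2, 0), own-thread bump on W0 → (3, 0)
merge at e4 (invoked 7): VC(e3)=(3, 0), own-thread bump on W0 → (4, 0)
merge at e5 (invoked 9): VC(e4)=(4, 0), VC(e6)=(0, 1), own-thread bump on W0 → (5, 1)
merge at e7 (invoked 12): VC(e5)=(5, 1), VC(e6)=(0, 1), own-thread bump on W0 → (6, 1)
merge at e9 (invoked 16): VC(e6)=(0, 1), VC(e7)=(6, 1), own-thread bump on W0 → (7, 1)
merge at e10 (invoked 18): VC(e6)=(0, 1), VC(e9)=(7, 1), own-thread bump on W0 → (8, 1)
merge at e11 (invoked 20): VC(e10)=(8, 1), own-thread bump on W0 → (9, 1)
target: VC(e5) = (5, 1)

(5, 1)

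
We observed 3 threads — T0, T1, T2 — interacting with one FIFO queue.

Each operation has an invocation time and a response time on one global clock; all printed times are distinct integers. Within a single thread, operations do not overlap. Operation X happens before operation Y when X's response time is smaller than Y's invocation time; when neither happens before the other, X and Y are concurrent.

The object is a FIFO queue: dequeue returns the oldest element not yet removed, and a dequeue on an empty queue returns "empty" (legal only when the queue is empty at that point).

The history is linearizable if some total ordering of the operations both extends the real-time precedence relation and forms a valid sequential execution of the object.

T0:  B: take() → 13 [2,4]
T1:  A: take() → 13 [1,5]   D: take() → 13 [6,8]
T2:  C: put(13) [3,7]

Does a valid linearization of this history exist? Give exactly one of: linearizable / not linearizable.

prefix check: 1..4 passes, 1..5 fails once A's time-5 response joins
the 2 completed operations admit 2 real-time orders; each fails the FIFO queue replay
completion choices over the 1 pending operation (C) were checked; none helps
sample order A, B (pending dropped) stalls at step 1 — A take() → 13 has no legal effect
sample order B, A (pending dropped) stalls at step 1 — B take() → 13 has no legal effect

not linearizable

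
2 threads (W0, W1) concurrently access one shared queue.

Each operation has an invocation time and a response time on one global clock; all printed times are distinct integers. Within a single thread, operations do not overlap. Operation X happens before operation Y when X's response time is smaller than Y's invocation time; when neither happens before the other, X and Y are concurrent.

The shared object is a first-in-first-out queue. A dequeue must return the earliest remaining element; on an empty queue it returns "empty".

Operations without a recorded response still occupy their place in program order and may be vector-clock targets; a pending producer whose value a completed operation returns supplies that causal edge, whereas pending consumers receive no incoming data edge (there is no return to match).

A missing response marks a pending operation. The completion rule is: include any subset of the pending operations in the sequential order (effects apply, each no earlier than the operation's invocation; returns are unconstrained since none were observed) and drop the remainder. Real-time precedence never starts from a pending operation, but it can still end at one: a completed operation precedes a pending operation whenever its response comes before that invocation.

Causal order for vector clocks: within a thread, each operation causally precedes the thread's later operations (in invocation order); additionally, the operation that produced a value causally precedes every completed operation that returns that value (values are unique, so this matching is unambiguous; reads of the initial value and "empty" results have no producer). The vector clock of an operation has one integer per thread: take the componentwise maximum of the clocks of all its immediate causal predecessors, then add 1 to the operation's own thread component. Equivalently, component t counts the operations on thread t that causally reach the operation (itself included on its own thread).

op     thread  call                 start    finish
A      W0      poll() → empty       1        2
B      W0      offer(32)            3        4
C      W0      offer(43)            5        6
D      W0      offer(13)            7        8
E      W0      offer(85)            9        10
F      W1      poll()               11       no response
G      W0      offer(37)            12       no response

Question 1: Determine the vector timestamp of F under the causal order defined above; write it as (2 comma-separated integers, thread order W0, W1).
F, invoked 11, has no incoming edges; only W1's bump applies → (0, 1)
A, invoked 1, has no incoming edges; only W0's bump applies → (1, 0)
B (invocation 3): componentwise max over VC(A)=(1, 0), +1 at W0, giving (2, 0)
C (invocation 5): componentwise max over VC(B)=(2, 0), +1 at W0, giving (3, 0)
D (invocation 7): componentwise max over VC(C)=(3, 0), +1 at W0, giving (4, 0)
E (invocation 9): componentwise max over VC(D)=(4, 0), +1 at W0, giving (5, 0)
G (invocation 12): componentwise max over VC(E)=(5, 0), +1 at W0, giving (6, 0)
target: VC(F) = (0, 1)

(0, 1)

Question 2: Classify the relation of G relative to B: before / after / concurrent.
G spans [12,…), B spans [3,4]
resp(B)=4 < inv(G)=12

after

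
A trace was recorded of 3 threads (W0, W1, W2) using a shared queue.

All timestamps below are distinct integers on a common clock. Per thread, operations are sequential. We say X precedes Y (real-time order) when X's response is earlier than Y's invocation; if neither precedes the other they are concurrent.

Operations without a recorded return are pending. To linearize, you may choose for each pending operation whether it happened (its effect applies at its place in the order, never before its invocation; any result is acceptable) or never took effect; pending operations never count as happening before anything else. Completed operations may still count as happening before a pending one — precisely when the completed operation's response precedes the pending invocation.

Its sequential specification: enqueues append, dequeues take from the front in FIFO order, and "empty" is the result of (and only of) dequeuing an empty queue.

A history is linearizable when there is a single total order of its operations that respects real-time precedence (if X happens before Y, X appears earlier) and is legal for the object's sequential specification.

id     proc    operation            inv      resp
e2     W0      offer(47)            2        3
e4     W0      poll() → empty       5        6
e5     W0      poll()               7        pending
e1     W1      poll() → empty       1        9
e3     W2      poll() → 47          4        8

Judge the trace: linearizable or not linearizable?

linearizable

witness order: e1, e2, e3, e4
step 1: e1 poll() → empty — queue <>
step 2: e2 offer(47) — queue <47>
step 3: e3 poll() → 47 — queue <>
step 4: e4 poll() → empty — queue <>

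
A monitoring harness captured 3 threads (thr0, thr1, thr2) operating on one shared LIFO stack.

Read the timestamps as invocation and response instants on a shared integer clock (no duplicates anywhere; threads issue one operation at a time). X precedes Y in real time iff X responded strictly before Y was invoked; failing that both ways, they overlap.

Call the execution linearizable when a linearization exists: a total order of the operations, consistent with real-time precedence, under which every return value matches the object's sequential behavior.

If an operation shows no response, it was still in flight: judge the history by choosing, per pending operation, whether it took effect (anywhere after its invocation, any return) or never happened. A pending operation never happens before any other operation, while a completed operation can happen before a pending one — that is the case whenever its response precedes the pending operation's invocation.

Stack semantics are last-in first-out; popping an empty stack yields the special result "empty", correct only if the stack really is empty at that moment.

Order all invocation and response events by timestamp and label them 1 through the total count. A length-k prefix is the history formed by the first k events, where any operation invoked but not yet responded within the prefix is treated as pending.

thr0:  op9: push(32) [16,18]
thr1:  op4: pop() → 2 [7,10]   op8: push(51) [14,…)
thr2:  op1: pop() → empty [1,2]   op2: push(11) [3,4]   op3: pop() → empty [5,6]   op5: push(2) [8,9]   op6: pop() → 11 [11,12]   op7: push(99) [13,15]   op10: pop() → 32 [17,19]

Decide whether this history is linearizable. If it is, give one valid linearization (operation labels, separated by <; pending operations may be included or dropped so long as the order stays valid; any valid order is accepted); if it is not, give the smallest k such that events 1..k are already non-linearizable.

not linearizable — minimal violating prefix: 6 events

through event 5 a valid linearization exists; event 6 (op3 responding at time 6) ends that
the sole real-time-consistent order of 3 completed operations fails the LIFO stack replay
one such order, op1, op2, op3, breaks at step 3 where op3 pop() → empty is illegal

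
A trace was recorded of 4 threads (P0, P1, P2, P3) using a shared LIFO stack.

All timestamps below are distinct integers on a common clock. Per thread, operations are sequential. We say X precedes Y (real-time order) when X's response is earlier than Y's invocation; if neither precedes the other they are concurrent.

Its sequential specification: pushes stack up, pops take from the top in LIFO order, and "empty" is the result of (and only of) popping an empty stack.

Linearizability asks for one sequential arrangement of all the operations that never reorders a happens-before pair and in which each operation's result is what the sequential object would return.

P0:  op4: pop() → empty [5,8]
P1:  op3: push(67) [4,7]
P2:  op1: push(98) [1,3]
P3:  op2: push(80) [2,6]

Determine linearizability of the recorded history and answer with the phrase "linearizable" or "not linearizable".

not linearizable

already the first 8 events (up to op4's response at time 8) admit no linearization; the first 7 still do
the 4 completed operations admit 8 real-time orders; each fails the LIFO stack replay
e.g. op1, op2, op3, op4: illegal at step 4, since op4 pop() → empty cannot apply there
e.g. op1, op2, op4, op3: illegal at step 3, since op4 pop() → empty cannot apply there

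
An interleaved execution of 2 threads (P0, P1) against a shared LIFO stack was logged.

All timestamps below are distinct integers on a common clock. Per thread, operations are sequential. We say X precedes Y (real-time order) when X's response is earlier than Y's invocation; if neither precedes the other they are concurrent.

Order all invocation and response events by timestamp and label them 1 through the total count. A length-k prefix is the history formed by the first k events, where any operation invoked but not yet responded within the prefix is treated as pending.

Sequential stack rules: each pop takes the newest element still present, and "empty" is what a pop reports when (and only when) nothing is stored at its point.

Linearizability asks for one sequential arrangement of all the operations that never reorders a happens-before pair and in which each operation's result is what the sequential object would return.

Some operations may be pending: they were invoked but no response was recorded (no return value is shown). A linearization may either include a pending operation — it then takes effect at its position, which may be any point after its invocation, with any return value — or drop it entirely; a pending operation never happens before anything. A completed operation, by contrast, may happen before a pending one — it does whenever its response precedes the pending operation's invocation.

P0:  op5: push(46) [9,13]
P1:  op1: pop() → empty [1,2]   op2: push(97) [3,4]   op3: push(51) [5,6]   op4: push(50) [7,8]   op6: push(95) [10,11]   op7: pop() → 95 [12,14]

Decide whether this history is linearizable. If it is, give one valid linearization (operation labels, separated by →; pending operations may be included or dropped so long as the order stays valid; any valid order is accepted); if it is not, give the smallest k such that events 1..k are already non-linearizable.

step 1: op1 pop() → empty — stack <>
step 2: op2 push(97) — stack <97>
step 3: op3 push(51) — stack <97,51>
step 4: op4 push(50) — stack <97,51,50>
step 5: op5 push(46) — stack <97,51,50,46>
step 6: op6 push(95) — stack <97,51,50,46,95>
step 7: op7 pop() → 95 — stack <97,51,50,46>

linearizable — witness: op1 → op2 → op3 → op4 → op5 → op6 → op7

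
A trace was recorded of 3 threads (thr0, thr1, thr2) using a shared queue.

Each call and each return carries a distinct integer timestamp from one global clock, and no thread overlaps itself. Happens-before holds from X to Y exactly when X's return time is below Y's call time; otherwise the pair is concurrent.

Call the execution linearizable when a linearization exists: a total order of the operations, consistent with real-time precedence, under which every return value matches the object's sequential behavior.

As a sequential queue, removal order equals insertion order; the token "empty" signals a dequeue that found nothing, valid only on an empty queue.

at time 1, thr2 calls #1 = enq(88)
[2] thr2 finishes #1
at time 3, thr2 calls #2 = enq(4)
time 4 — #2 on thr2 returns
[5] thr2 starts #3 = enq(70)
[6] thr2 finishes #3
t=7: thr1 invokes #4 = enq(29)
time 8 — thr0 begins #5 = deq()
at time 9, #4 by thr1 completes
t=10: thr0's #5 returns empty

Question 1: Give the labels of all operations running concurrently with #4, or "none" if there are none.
#5

concurrent with #4 ([7,9]): every op whose interval crosses 7..9
#1 [1,2]: before
#2 [3,4]: before
#3 [5,6]: before
#5 [8,10]: concurrent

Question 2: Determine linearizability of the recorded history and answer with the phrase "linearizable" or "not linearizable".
not linearizable

through event 9 a valid linearization exists; event 10 (#5 responding at time 10) ends that
the 5 completed operations admit 2 real-time orders; each fails the queue replay
one such order, #1, #2, #3, #4, #5, breaks at step 5 where #5 deq() → empty is illegal
one such order, #1, #2, #3, #5, #4, breaks at step 4 where #5 deq() → empty is illegal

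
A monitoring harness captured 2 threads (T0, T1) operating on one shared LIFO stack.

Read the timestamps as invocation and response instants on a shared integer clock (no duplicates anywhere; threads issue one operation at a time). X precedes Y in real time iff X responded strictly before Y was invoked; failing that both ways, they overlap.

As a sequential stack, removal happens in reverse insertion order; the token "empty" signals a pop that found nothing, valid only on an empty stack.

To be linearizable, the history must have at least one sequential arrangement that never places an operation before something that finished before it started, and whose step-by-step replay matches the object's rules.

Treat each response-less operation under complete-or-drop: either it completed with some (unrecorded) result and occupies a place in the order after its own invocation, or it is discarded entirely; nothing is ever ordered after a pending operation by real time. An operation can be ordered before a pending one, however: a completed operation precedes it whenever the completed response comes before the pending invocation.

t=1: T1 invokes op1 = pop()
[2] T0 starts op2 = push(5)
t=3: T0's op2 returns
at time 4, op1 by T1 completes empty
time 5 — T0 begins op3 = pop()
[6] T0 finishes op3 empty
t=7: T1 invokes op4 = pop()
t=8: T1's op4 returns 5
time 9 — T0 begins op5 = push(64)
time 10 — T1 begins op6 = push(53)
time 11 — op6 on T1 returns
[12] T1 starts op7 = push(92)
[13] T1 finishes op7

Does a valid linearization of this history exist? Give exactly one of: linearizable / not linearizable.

cut after 5 events: linearizable; cut after 6 events (op3 responds, time 6): not linearizable
every one of the 2 real-time-consistent orders over 3 completed LIFO stack ops fails the sequential spec
for example op1, op2, op3 fails at step 3: op3 pop() → empty is not legal there
for example op2, op1, op3 fails at step 2: op1 pop() → empty is not legal there

not linearizable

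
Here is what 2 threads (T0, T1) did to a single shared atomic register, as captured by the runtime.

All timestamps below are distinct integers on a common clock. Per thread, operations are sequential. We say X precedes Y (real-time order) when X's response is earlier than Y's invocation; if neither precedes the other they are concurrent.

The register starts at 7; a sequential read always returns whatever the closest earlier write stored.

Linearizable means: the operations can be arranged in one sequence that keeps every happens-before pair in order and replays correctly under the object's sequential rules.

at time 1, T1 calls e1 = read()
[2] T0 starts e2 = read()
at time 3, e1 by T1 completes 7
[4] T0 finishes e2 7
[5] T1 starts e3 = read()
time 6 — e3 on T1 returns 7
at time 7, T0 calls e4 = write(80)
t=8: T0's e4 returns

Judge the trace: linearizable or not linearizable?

witness order: e1, e2, e3, e4
1. e1 read() → 7, leaving value 7
2. e2 read() → 7, leaving value 7
3. e3 read() → 7, leaving value 7
4. e4 write(80), leaving value 80

linearizable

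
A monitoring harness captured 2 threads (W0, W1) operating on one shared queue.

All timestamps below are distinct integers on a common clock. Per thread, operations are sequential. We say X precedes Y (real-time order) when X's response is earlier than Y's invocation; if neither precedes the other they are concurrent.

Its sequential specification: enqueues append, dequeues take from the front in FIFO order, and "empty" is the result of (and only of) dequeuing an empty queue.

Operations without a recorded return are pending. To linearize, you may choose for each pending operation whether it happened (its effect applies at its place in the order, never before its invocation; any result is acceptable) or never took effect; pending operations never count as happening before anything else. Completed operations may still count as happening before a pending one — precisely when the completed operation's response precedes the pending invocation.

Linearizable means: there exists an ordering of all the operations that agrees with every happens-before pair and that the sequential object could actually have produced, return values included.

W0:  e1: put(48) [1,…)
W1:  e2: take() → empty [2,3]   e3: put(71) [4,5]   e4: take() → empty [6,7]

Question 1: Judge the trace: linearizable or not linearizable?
not linearizable

cut after 6 events: linearizable; cut after 7 events (e4 responds, time 7): not linearizable
exhaustive check: the 3 completed queue ops admit one real-time order; illegal
include/drop combinations of the 1 pending operation (e1) were all tried; none helps
e.g. e2, e3, e4 (pending dropped): illegal at step 3, since e4 take() → empty cannot apply there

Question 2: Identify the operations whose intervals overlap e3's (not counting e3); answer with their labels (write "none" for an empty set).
Answer: e1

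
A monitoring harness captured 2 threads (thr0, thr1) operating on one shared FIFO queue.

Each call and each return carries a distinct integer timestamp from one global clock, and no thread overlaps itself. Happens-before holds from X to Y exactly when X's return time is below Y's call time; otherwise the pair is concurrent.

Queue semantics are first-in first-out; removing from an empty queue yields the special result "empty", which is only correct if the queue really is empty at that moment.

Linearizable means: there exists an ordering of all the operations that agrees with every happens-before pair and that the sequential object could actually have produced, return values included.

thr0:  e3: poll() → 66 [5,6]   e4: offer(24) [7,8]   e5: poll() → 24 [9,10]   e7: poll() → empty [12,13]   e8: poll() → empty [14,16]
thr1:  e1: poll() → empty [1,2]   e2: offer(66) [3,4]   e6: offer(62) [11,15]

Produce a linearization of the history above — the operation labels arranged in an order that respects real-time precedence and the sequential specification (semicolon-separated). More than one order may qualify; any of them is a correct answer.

e1; e2; e3; e4; e5; e7; e8; e6

1. e1 poll() → empty, leaving queue <>
2. e2 offer(66), leaving queue <66>
3. e3 poll() → 66, leaving queue <>
4. e4 offer(24), leaving queue <24>
5. e5 poll() → 24, leaving queue <>
6. e7 poll() → empty, leaving queue <>
7. e8 poll() → empty, leaving queue <>
8. e6 offer(62), leaving queue <62>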